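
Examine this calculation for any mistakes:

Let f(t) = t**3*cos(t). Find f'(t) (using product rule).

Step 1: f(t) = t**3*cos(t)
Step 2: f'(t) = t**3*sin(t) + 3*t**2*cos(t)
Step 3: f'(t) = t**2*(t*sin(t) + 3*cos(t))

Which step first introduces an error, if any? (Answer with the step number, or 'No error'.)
Step 2

Step 2 is incorrect due to a sign flip.
The step shows: t**3*sin(t) + 3*t**2*cos(t)
The correct value should be: -t**3*sin(t) + 3*t**2*cos(t)

Explanation: The sign of one term was flipped: the term -t**3*sin(t) was incorrectly written as t**3*sin(t)
The later steps are derived from this incorrect expression, so the error originates in Step 2.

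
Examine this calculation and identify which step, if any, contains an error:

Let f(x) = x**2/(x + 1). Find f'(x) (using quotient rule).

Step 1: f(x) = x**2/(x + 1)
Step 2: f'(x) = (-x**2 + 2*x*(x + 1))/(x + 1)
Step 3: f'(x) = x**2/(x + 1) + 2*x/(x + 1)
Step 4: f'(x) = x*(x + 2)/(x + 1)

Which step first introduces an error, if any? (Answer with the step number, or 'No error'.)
Step 2

Step 2 is incorrect due to a wrong exponent.
The step shows: (-x**2 + 2*x*(x + 1))/(x + 1)
The correct value should be: (-x**2 + 2*x*(x + 1))/(x + 1)**2

Explanation: The exponent -2 on x + 1 was incorrectly written as -1: the term (-x**2 + 2*x*(x + 1))/(x + 1)**2 was incorrectly written as (-x**2 + 2*x*(x + 1))/(x + 1)
The later steps are derived from this incorrect expression, so the error originates in Step 2.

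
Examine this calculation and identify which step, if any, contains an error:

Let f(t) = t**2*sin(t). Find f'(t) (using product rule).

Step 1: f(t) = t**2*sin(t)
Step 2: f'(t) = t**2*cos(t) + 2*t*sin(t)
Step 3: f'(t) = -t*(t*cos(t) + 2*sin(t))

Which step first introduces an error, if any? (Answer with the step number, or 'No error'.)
Step 3

Step 3 is incorrect due to a sign flip.
The step shows: -t*(t*cos(t) + 2*sin(t))
The correct value should be: t*(t*cos(t) + 2*sin(t))

Explanation: The sign of the whole expression was flipped: the term t*(t*cos(t) + 2*sin(t)) was incorrectly written as -t*(t*cos(t) + 2*sin(t))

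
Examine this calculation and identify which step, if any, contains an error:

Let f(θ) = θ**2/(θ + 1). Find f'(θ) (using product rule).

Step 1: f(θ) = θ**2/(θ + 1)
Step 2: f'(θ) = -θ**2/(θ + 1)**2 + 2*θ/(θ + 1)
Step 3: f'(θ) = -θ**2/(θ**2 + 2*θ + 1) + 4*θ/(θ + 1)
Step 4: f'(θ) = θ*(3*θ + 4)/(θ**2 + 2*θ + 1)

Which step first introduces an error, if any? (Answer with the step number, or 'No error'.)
Step 3

Step 3 is incorrect due to a wrong coefficient.
The step shows: -θ**2/(θ**2 + 2*θ + 1) + 4*θ/(θ + 1)
The correct value should be: -θ**2/(θ**2 + 2*θ + 1) + 2*θ/(θ + 1)

Explanation: The coefficient 2 was incorrectly written as 4: the term 2*θ/(θ + 1) was incorrectly written as 4*θ/(θ + 1)
The later steps are derived from this incorrect expression, so the error originates in Step 3.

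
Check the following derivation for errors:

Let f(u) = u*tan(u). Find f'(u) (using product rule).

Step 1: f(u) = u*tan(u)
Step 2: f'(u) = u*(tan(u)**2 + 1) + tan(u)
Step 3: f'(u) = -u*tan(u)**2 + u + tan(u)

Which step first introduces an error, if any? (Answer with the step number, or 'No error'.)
Step 3

Step 3 is incorrect due to a sign flip.
The step shows: -u*tan(u)**2 + u + tan(u)
The correct value should be: u*tan(u)**2 + u + tan(u)

Explanation: The sign of one term was flipped: the term u*tan(u)**2 was incorrectly written as -u*tan(u)**2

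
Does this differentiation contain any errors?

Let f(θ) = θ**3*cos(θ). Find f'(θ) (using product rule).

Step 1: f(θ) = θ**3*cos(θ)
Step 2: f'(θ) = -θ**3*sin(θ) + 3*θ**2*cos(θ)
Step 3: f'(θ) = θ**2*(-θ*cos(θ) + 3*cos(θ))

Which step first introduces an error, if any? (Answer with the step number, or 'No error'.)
Step 3

Step 3 is incorrect due to a wrong trig function.
The step shows: θ**2*(-θ*cos(θ) + 3*cos(θ))
The correct value should be: θ**2*(-θ*sin(θ) + 3*cos(θ))

Explanation: sin(θ) was incorrectly written as cos(θ): the term θ**2*(-θ*sin(θ) + 3*cos(θ)) was incorrectly written as θ**2*(-θ*cos(θ) + 3*cos(θ))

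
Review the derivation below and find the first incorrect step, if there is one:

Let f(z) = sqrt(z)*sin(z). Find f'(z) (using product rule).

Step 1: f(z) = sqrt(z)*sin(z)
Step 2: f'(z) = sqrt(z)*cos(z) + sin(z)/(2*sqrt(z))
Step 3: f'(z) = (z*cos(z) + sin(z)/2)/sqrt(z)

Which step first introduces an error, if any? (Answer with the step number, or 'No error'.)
No error

All steps in this derivation are correct.
The final answer f'(z) = (z*cos(z) + sin(z)/2)/sqrt(z) is valid.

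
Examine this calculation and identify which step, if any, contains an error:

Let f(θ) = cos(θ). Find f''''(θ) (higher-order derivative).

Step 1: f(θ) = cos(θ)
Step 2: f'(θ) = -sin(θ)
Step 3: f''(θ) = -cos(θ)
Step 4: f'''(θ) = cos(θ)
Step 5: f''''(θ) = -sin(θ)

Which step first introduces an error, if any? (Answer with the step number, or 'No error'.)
Step 4

Step 4 is incorrect due to a wrong trig function.
The step shows: cos(θ)
The correct value should be: sin(θ)

Explanation: sin(θ) was incorrectly written as cos(θ): the term sin(θ) was incorrectly written as cos(θ)
The later steps are derived from this incorrect expression, so the error originates in Step 4.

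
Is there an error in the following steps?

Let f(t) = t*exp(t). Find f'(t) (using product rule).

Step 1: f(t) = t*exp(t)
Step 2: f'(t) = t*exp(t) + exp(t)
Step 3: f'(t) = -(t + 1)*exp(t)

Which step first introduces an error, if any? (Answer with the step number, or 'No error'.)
Step 3

Step 3 is incorrect due to a sign flip.
The step shows: -(t + 1)*exp(t)
The correct value should be: (t + 1)*exp(t)

Explanation: The sign of the whole expression was flipped: the term (t + 1)*exp(t) was incorrectly written as -(t + 1)*exp(t)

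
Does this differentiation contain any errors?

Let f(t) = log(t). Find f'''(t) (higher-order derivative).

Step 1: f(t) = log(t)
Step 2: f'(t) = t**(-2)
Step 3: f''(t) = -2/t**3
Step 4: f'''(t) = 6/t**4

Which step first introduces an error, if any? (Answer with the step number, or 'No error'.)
Step 2

Step 2 is incorrect due to a wrong exponent.
The step shows: t**(-2)
The correct value should be: 1/t

Explanation: The exponent -1 on t was incorrectly written as -2: the term 1/t was incorrectly written as t**(-2)
The later steps are derived from this incorrect expression, so the error originates in Step 2.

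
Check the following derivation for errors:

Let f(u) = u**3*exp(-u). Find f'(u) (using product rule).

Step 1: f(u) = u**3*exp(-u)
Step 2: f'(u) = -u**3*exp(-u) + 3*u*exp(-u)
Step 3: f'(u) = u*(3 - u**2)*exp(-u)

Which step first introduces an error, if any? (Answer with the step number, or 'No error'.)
Step 2

Step 2 is incorrect due to a wrong exponent.
The step shows: -u**3*exp(-u) + 3*u*exp(-u)
The correct value should be: -u**3*exp(-u) + 3*u**2*exp(-u)

Explanation: The exponent 2 on u was incorrectly written as 1: the term 3*u**2*exp(-u) was incorrectly written as 3*u*exp(-u)
The later steps are derived from this incorrect expression, so the error originates in Step 2.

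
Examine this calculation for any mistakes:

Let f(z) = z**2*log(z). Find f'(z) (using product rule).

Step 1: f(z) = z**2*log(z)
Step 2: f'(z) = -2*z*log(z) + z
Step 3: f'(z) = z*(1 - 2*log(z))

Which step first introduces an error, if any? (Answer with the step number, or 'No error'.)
Step 2

Step 2 is incorrect due to a sign flip.
The step shows: -2*z*log(z) + z
The correct value should be: 2*z*log(z) + z

Explanation: The sign of one term was flipped: the term 2*z*log(z) was incorrectly written as -2*z*log(z)
The later steps are derived from this incorrect expression, so the error originates in Step 2.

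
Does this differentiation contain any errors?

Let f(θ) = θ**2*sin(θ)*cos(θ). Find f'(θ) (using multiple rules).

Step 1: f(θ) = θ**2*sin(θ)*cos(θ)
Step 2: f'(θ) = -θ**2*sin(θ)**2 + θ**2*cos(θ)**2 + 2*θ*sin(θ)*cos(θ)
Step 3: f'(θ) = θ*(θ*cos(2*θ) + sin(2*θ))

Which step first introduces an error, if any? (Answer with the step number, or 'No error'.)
No error

All steps in this derivation are correct.
The final answer f'(θ) = θ*(θ*cos(2*θ) + sin(2*θ)) is valid.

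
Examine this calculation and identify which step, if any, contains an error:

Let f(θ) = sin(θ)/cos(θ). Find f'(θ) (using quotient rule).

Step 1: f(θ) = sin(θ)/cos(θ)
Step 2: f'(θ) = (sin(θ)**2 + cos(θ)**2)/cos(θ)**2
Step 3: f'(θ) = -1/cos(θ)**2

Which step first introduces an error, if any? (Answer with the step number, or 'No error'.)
Step 3

Step 3 is incorrect due to a sign flip.
The step shows: -1/cos(θ)**2
The correct value should be: cos(θ)**(-2)

Explanation: The sign of the whole expression was flipped: the term cos(θ)**(-2) was incorrectly written as -1/cos(θ)**2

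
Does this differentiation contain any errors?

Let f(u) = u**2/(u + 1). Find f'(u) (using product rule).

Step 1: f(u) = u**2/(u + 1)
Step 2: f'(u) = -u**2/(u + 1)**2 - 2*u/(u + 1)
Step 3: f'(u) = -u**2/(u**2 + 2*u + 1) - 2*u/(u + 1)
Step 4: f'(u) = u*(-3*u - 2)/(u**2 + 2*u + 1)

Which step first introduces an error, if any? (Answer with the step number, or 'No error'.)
Step 2

Step 2 is incorrect due to a sign flip.
The step shows: -u**2/(u + 1)**2 - 2*u/(u + 1)
The correct value should be: -u**2/(u + 1)**2 + 2*u/(u + 1)

Explanation: The sign of one term was flipped: the term 2*u/(u + 1) was incorrectly written as -2*u/(u + 1)
The later steps are derived from this incorrect expression, so the error originates in Step 2.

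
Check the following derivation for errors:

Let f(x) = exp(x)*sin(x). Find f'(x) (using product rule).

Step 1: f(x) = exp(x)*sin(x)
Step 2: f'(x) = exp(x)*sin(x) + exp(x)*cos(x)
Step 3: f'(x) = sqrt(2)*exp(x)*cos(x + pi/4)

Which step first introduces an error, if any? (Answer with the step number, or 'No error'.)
Step 3

Step 3 is incorrect due to a wrong trig function.
The step shows: sqrt(2)*exp(x)*cos(x + pi/4)
The correct value should be: sqrt(2)*exp(x)*sin(x + pi/4)

Explanation: sin(x + pi/4) was incorrectly written as cos(x + pi/4): the term sqrt(2)*exp(x)*sin(x + pi/4) was incorrectly written as sqrt(2)*exp(x)*cos(x + pi/4)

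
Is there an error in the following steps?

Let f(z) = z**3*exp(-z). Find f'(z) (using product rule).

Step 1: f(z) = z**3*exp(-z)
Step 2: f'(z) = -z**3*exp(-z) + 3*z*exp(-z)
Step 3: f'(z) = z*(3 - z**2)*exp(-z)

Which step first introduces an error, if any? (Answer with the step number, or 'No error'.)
Step 2

Step 2 is incorrect due to a wrong exponent.
The step shows: -z**3*exp(-z) + 3*z*exp(-z)
The correct value should be: -z**3*exp(-z) + 3*z**2*exp(-z)

Explanation: The exponent 2 on z was incorrectly written as 1: the term 3*z**2*exp(-z) was incorrectly written as 3*z*exp(-z)
The later steps are derived from this incorrect expression, so the error originates in Step 2.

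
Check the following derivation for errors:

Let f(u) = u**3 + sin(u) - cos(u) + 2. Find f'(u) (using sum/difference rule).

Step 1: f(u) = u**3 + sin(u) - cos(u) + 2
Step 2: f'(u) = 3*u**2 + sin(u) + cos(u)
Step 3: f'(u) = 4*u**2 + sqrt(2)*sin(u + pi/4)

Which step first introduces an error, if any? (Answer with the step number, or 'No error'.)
Step 3

Step 3 is incorrect due to a wrong coefficient.
The step shows: 4*u**2 + sqrt(2)*sin(u + pi/4)
The correct value should be: 3*u**2 + sqrt(2)*sin(u + pi/4)

Explanation: The coefficient 3 was incorrectly written as 4: the term 3*u**2 was incorrectly written as 4*u**2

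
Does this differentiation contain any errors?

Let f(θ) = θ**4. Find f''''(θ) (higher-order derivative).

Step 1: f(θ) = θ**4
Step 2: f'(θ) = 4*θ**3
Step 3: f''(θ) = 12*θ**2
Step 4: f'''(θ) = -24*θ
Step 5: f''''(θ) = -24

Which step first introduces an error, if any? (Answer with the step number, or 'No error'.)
Step 4

Step 4 is incorrect due to a sign flip.
The step shows: -24*θ
The correct value should be: 24*θ

Explanation: The sign of the whole expression was flipped: the term 24*θ was incorrectly written as -24*θ
The later steps are derived from this incorrect expression, so the error originates in Step 4.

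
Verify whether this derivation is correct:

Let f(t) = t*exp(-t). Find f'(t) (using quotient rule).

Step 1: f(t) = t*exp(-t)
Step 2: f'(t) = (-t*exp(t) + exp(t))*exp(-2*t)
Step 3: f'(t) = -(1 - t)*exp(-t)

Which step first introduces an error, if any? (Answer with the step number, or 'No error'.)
Step 3

Step 3 is incorrect due to a sign flip.
The step shows: -(1 - t)*exp(-t)
The correct value should be: (1 - t)*exp(-t)

Explanation: The sign of the whole expression was flipped: the term (1 - t)*exp(-t) was incorrectly written as -(1 - t)*exp(-t)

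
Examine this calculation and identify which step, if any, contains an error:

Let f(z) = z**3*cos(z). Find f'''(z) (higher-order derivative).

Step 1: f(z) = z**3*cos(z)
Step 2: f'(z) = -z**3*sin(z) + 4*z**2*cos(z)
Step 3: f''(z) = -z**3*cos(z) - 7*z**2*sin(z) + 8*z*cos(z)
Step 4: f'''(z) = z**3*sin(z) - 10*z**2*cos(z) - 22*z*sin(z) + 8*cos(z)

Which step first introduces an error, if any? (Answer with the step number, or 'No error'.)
Step 2

Step 2 is incorrect due to a wrong coefficient.
The step shows: -z**3*sin(z) + 4*z**2*cos(z)
The correct value should be: -z**3*sin(z) + 3*z**2*cos(z)

Explanation: The coefficient 3 was incorrectly written as 4: the term 3*z**2*cos(z) was incorrectly written as 4*z**2*cos(z)
The later steps are derived from this incorrect expression, so the error originates in Step 2.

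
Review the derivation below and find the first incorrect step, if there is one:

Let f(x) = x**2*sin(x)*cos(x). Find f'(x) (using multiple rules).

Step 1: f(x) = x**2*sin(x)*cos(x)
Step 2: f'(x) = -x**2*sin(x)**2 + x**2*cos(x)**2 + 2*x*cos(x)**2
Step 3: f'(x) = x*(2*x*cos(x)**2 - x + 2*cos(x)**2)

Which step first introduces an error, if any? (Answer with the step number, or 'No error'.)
Step 2

Step 2 is incorrect due to a wrong trig function.
The step shows: -x**2*sin(x)**2 + x**2*cos(x)**2 + 2*x*cos(x)**2
The correct value should be: -x**2*sin(x)**2 + x**2*cos(x)**2 + 2*x*sin(x)*cos(x)

Explanation: sin(x) was incorrectly written as cos(x): the term 2*x*sin(x)*cos(x) was incorrectly written as 2*x*cos(x)**2
The later steps are derived from this incorrect expression, so the error originates in Step 2.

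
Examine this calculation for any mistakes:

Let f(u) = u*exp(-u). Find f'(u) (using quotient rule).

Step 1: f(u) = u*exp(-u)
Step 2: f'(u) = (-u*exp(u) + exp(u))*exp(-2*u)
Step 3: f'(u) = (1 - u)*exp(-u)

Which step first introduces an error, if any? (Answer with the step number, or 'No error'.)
No error

All steps in this derivation are correct.
The final answer f'(u) = (1 - u)*exp(-u) is valid.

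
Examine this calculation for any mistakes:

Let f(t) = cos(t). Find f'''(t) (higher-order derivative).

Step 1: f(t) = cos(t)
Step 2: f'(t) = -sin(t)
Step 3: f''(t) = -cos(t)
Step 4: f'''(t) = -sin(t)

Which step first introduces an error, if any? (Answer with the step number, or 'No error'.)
Step 4

Step 4 is incorrect due to a sign flip.
The step shows: -sin(t)
The correct value should be: sin(t)

Explanation: The sign of the whole expression was flipped: the term sin(t) was incorrectly written as -sin(t)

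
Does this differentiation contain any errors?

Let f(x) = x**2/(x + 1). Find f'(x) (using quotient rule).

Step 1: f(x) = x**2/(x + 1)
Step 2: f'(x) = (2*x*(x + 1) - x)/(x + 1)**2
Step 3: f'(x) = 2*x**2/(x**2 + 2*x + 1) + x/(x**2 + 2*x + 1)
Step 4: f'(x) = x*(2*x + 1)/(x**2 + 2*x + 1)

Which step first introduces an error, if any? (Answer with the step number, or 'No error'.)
Step 2

Step 2 is incorrect due to a wrong exponent.
The step shows: (2*x*(x + 1) - x)/(x + 1)**2
The correct value should be: (-x**2 + 2*x*(x + 1))/(x + 1)**2

Explanation: The exponent 2 on x was incorrectly written as 1: the term (-x**2 + 2*x*(x + 1))/(x + 1)**2 was incorrectly written as (2*x*(x + 1) - x)/(x + 1)**2
The later steps are derived from this incorrect expression, so the error originates in Step 2.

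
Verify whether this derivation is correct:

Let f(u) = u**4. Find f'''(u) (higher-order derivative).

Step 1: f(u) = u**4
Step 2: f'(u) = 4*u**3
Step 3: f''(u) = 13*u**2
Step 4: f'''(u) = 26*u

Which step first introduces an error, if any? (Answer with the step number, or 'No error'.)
Step 3

Step 3 is incorrect due to a wrong coefficient.
The step shows: 13*u**2
The correct value should be: 12*u**2

Explanation: The coefficient 12 was incorrectly written as 13: the term 12*u**2 was incorrectly written as 13*u**2
The later steps are derived from this incorrect expression, so the error originates in Step 3.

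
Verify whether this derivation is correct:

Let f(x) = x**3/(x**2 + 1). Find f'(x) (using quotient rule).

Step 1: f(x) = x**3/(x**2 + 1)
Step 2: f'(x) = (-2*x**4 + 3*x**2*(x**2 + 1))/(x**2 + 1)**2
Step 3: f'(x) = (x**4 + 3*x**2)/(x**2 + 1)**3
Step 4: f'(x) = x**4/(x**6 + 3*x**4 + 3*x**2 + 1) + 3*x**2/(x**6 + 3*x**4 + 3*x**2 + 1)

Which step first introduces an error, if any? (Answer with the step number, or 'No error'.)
Step 3

Step 3 is incorrect due to a wrong exponent.
The step shows: (x**4 + 3*x**2)/(x**2 + 1)**3
The correct value should be: (x**4 + 3*x**2)/(x**2 + 1)**2

Explanation: The exponent -2 on x**2 + 1 was incorrectly written as -3: the term (x**4 + 3*x**2)/(x**2 + 1)**2 was incorrectly written as (x**4 + 3*x**2)/(x**2 + 1)**3
The later steps are derived from this incorrect expression, so the error originates in Step 3.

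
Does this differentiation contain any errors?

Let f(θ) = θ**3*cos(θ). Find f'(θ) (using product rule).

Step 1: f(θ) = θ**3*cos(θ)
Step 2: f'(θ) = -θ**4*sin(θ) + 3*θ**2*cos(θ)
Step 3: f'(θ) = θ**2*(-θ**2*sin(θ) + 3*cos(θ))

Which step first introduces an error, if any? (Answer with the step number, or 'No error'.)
Step 2

Step 2 is incorrect due to a wrong exponent.
The step shows: -θ**4*sin(θ) + 3*θ**2*cos(θ)
The correct value should be: -θ**3*sin(θ) + 3*θ**2*cos(θ)

Explanation: The exponent 3 on θ was incorrectly written as 4: the term -θ**3*sin(θ) was incorrectly written as -θ**4*sin(θ)
The later steps are derived from this incorrect expression, so the error originates in Step 2.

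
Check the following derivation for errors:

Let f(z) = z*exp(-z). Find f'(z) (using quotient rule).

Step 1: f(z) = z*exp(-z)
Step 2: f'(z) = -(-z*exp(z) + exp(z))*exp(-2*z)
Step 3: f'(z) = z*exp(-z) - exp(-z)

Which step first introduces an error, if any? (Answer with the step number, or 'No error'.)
Step 2

Step 2 is incorrect due to a sign flip.
The step shows: -(-z*exp(z) + exp(z))*exp(-2*z)
The correct value should be: (-z*exp(z) + exp(z))*exp(-2*z)

Explanation: The sign of the whole expression was flipped: the term (-z*exp(z) + exp(z))*exp(-2*z) was incorrectly written as -(-z*exp(z) + exp(z))*exp(-2*z)
The later steps are derived from this incorrect expression, so the error originates in Step 2.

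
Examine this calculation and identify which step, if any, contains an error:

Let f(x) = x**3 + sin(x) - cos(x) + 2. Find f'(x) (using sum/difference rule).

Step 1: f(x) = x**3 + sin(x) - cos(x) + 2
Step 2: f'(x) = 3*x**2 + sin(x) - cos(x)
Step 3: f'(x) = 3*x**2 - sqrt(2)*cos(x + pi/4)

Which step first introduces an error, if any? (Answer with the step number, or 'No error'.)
Step 2

Step 2 is incorrect due to a sign flip.
The step shows: 3*x**2 + sin(x) - cos(x)
The correct value should be: 3*x**2 + sin(x) + cos(x)

Explanation: The sign of one term was flipped: the term cos(x) was incorrectly written as -cos(x)
The later steps are derived from this incorrect expression, so the error originates in Step 2.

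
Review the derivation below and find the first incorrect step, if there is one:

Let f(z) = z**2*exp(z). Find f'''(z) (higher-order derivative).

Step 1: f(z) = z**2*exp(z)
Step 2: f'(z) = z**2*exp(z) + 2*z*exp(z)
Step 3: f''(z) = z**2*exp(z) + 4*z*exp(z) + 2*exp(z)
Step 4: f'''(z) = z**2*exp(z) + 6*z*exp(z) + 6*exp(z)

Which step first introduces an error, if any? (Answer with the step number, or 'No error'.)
No error

All steps in this derivation are correct.
The final answer f'''(z) = z**2*exp(z) + 6*z*exp(z) + 6*exp(z) is valid.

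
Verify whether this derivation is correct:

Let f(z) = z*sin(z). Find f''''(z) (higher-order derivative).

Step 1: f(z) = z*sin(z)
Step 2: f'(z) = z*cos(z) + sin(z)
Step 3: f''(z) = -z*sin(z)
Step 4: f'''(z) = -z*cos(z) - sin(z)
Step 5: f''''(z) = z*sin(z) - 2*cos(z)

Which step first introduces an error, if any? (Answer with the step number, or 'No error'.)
Step 3

Step 3 is incorrect due to a dropped term.
The step shows: -z*sin(z)
The correct value should be: -z*sin(z) + 2*cos(z)

Explanation: A term was dropped: the term 2*cos(z) was incorrectly omitted
The later steps are derived from this incorrect expression, so the error originates in Step 3.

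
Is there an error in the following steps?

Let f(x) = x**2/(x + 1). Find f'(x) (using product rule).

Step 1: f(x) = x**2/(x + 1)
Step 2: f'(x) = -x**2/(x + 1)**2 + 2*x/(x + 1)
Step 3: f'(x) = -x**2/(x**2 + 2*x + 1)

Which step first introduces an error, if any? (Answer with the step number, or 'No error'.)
Step 3

Step 3 is incorrect due to a dropped term.
The step shows: -x**2/(x**2 + 2*x + 1)
The correct value should be: -x**2/(x**2 + 2*x + 1) + 2*x/(x + 1)

Explanation: A term was dropped: the term 2*x/(x + 1) was incorrectly omitted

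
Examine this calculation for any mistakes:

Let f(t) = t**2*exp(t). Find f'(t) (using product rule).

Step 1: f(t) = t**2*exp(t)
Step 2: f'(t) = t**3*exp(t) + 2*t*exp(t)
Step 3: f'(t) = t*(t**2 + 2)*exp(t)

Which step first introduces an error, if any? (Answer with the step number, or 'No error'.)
Step 2

Step 2 is incorrect due to a wrong exponent.
The step shows: t**3*exp(t) + 2*t*exp(t)
The correct value should be: t**2*exp(t) + 2*t*exp(t)

Explanation: The exponent 2 on t was incorrectly written as 3: the term t**2*exp(t) was incorrectly written as t**3*exp(t)
The later steps are derived from this incorrect expression, so the error originates in Step 2.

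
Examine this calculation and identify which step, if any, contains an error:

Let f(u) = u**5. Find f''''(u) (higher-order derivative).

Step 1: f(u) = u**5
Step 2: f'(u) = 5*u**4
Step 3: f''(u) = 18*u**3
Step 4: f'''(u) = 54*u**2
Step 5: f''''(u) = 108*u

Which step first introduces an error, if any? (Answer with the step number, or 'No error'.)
Step 3

Step 3 is incorrect due to a wrong coefficient.
The step shows: 18*u**3
The correct value should be: 20*u**3

Explanation: The coefficient 20 was incorrectly written as 18: the term 20*u**3 was incorrectly written as 18*u**3
The later steps are derived from this incorrect expression, so the error originates in Step 3.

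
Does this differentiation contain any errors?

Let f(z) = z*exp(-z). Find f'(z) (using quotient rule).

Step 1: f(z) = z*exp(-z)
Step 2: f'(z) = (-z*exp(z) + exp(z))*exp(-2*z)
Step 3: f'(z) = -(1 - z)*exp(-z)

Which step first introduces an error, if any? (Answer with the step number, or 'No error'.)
Step 3

Step 3 is incorrect due to a sign flip.
The step shows: -(1 - z)*exp(-z)
The correct value should be: (1 - z)*exp(-z)

Explanation: The sign of the whole expression was flipped: the term (1 - z)*exp(-z) was incorrectly written as -(1 - z)*exp(-z)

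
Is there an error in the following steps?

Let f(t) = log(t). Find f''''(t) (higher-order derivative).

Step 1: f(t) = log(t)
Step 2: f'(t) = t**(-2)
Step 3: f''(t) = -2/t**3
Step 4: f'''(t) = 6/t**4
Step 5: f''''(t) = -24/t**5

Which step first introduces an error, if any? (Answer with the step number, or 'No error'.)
Step 2

Step 2 is incorrect due to a wrong exponent.
The step shows: t**(-2)
The correct value should be: 1/t

Explanation: The exponent -1 on t was incorrectly written as -2: the term 1/t was incorrectly written as t**(-2)
The later steps are derived from this incorrect expression, so the error originates in Step 2.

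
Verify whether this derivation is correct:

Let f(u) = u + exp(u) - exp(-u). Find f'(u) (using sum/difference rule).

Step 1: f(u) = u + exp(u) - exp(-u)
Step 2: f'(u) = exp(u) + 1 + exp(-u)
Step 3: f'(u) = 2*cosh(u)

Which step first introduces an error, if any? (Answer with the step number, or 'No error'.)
Step 3

Step 3 is incorrect due to a dropped term.
The step shows: 2*cosh(u)
The correct value should be: 2*cosh(u) + 1

Explanation: A term was dropped: the term 1 was incorrectly omitted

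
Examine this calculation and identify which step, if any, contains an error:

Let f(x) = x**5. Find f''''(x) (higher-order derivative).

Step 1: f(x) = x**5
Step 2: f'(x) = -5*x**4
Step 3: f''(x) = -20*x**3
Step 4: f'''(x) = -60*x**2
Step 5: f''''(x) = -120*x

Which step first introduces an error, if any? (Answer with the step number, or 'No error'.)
Step 2

Step 2 is incorrect due to a sign flip.
The step shows: -5*x**4
The correct value should be: 5*x**4

Explanation: The sign of the whole expression was flipped: the term 5*x**4 was incorrectly written as -5*x**4
The later steps are derived from this incorrect expression, so the error originates in Step 2.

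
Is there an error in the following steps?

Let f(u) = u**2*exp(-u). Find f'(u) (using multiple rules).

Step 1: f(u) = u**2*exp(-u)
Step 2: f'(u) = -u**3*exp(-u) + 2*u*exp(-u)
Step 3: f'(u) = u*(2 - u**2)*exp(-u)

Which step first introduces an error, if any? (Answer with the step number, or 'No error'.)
Step 2

Step 2 is incorrect due to a wrong exponent.
The step shows: -u**3*exp(-u) + 2*u*exp(-u)
The correct value should be: -u**2*exp(-u) + 2*u*exp(-u)

Explanation: The exponent 2 on u was incorrectly written as 3: the term -u**2*exp(-u) was incorrectly written as -u**3*exp(-u)
The later steps are derived from this incorrect expression, so the error originates in Step 2.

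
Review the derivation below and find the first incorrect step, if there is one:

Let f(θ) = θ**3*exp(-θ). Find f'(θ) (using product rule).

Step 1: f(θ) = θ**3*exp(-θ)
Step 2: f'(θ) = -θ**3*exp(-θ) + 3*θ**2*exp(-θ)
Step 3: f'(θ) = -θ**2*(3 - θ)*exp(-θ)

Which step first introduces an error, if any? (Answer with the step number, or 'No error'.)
Step 3

Step 3 is incorrect due to a sign flip.
The step shows: -θ**2*(3 - θ)*exp(-θ)
The correct value should be: θ**2*(3 - θ)*exp(-θ)

Explanation: The sign of the whole expression was flipped: the term θ**2*(3 - θ)*exp(-θ) was incorrectly written as -θ**2*(3 - θ)*exp(-θ)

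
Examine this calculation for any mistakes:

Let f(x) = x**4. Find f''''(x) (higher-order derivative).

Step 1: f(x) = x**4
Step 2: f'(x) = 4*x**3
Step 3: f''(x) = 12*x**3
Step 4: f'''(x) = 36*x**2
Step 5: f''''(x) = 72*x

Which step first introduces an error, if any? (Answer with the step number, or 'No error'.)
Step 3

Step 3 is incorrect due to a wrong exponent.
The step shows: 12*x**3
The correct value should be: 12*x**2

Explanation: The exponent 2 on x was incorrectly written as 3: the term 12*x**2 was incorrectly written as 12*x**3
The later steps are derived from this incorrect expression, so the error originates in Step 3.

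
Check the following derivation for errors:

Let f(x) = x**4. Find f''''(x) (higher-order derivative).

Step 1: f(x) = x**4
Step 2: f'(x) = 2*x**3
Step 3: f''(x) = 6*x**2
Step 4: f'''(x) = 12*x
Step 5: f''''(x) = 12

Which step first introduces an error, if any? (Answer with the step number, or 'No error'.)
Step 2

Step 2 is incorrect due to a wrong coefficient.
The step shows: 2*x**3
The correct value should be: 4*x**3

Explanation: The coefficient 4 was incorrectly written as 2: the term 4*x**3 was incorrectly written as 2*x**3
The later steps are derived from this incorrect expression, so the error originates in Step 2.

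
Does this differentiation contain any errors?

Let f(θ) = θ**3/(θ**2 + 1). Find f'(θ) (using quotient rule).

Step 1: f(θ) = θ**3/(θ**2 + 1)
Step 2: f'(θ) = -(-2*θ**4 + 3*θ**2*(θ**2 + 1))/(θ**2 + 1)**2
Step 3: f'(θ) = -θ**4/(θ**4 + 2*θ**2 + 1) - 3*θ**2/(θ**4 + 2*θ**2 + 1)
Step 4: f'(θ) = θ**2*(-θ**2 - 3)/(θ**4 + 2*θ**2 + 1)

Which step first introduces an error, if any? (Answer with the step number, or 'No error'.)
Step 2

Step 2 is incorrect due to a sign flip.
The step shows: -(-2*θ**4 + 3*θ**2*(θ**2 + 1))/(θ**2 + 1)**2
The correct value should be: (-2*θ**4 + 3*θ**2*(θ**2 + 1))/(θ**2 + 1)**2

Explanation: The sign of the whole expression was flipped: the term (-2*θ**4 + 3*θ**2*(θ**2 + 1))/(θ**2 + 1)**2 was incorrectly written as -(-2*θ**4 + 3*θ**2*(θ**2 + 1))/(θ**2 + 1)**2
The later steps are derived from this incorrect expression, so the error originates in Step 2.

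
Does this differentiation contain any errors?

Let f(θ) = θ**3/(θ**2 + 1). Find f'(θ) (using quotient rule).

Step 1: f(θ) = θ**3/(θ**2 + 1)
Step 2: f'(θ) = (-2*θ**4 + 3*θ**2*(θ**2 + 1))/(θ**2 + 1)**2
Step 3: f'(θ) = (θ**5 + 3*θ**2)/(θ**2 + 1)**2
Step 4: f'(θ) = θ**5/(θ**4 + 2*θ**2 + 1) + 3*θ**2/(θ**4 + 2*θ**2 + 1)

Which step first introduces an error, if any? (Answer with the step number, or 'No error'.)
Step 3

Step 3 is incorrect due to a wrong exponent.
The step shows: (θ**5 + 3*θ**2)/(θ**2 + 1)**2
The correct value should be: (θ**4 + 3*θ**2)/(θ**2 + 1)**2

Explanation: The exponent 4 on θ was incorrectly written as 5: the term (θ**4 + 3*θ**2)/(θ**2 + 1)**2 was incorrectly written as (θ**5 + 3*θ**2)/(θ**2 + 1)**2
The later steps are derived from this incorrect expression, so the error originates in Step 3.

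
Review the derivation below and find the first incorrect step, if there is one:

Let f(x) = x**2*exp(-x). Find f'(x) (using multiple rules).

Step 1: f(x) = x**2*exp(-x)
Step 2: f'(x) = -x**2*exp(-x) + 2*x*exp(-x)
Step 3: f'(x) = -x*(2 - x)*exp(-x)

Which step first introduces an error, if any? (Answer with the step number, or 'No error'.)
Step 3

Step 3 is incorrect due to a sign flip.
The step shows: -x*(2 - x)*exp(-x)
The correct value should be: x*(2 - x)*exp(-x)

Explanation: The sign of the whole expression was flipped: the term x*(2 - x)*exp(-x) was incorrectly written as -x*(2 - x)*exp(-x)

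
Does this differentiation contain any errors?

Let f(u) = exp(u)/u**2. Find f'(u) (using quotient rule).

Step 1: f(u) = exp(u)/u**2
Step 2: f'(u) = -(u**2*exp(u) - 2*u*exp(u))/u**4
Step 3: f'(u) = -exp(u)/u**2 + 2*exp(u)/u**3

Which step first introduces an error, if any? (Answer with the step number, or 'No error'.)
Step 2

Step 2 is incorrect due to a sign flip.
The step shows: -(u**2*exp(u) - 2*u*exp(u))/u**4
The correct value should be: (u**2*exp(u) - 2*u*exp(u))/u**4

Explanation: The sign of the whole expression was flipped: the term (u**2*exp(u) - 2*u*exp(u))/u**4 was incorrectly written as -(u**2*exp(u) - 2*u*exp(u))/u**4
The later steps are derived from this incorrect expression, so the error originates in Step 2.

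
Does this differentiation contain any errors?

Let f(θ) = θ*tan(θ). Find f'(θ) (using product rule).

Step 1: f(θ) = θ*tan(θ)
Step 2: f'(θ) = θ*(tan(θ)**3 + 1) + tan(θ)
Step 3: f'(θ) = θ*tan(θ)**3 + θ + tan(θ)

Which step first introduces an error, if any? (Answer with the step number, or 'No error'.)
Step 2

Step 2 is incorrect due to a wrong exponent.
The step shows: θ*(tan(θ)**3 + 1) + tan(θ)
The correct value should be: θ*(tan(θ)**2 + 1) + tan(θ)

Explanation: The exponent 2 on tan(θ) was incorrectly written as 3: the term θ*(tan(θ)**2 + 1) was incorrectly written as θ*(tan(θ)**3 + 1)
The later steps are derived from this incorrect expression, so the error originates in Step 2.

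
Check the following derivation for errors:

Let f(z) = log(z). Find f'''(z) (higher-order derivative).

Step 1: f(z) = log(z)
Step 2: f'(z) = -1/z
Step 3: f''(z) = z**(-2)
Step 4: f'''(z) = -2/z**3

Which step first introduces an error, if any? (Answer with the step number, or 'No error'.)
Step 2

Step 2 is incorrect due to a sign flip.
The step shows: -1/z
The correct value should be: 1/z

Explanation: The sign of the whole expression was flipped: the term 1/z was incorrectly written as -1/z
The later steps are derived from this incorrect expression, so the error originates in Step 2.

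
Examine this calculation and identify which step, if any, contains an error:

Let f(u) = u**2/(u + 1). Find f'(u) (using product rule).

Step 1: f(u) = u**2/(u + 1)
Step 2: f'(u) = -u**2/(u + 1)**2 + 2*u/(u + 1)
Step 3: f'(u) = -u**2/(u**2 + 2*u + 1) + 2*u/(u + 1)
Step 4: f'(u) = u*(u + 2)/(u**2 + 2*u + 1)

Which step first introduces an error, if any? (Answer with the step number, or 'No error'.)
No error

All steps in this derivation are correct.
The final answer f'(u) = u*(u + 2)/(u**2 + 2*u + 1) is valid.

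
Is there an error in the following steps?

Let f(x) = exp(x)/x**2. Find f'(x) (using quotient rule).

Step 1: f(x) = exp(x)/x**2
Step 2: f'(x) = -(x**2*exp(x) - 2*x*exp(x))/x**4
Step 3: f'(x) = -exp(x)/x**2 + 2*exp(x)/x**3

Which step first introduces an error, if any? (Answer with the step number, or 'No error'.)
Step 2

Step 2 is incorrect due to a sign flip.
The step shows: -(x**2*exp(x) - 2*x*exp(x))/x**4
The correct value should be: (x**2*exp(x) - 2*x*exp(x))/x**4

Explanation: The sign of the whole expression was flipped: the term (x**2*exp(x) - 2*x*exp(x))/x**4 was incorrectly written as -(x**2*exp(x) - 2*x*exp(x))/x**4
The later steps are derived from this incorrect expression, so the error originates in Step 2.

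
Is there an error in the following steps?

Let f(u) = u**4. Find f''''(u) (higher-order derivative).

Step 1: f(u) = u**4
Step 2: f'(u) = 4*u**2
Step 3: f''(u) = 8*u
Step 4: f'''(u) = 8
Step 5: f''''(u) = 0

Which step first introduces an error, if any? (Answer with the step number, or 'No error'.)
Step 2

Step 2 is incorrect due to a wrong exponent.
The step shows: 4*u**2
The correct value should be: 4*u**3

Explanation: The exponent 3 on u was incorrectly written as 2: the term 4*u**3 was incorrectly written as 4*u**2
The later steps are derived from this incorrect expression, so the error originates in Step 2.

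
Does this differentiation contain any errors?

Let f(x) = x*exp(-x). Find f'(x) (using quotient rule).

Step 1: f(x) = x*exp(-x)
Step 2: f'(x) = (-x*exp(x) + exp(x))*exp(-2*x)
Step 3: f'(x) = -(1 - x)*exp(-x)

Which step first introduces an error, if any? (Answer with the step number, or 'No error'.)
Step 3

Step 3 is incorrect due to a sign flip.
The step shows: -(1 - x)*exp(-x)
The correct value should be: (1 - x)*exp(-x)

Explanation: The sign of the whole expression was flipped: the term (1 - x)*exp(-x) was incorrectly written as -(1 - x)*exp(-x)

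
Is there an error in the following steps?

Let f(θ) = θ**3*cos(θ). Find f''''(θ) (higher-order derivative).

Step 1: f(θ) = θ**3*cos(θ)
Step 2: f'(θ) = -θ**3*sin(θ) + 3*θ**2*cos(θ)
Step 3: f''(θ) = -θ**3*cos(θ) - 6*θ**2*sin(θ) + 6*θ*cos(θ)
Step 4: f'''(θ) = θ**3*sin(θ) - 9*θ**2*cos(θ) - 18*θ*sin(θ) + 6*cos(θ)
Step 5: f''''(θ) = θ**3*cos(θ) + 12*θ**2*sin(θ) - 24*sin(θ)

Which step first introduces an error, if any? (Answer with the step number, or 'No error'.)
Step 5

Step 5 is incorrect due to a dropped term.
The step shows: θ**3*cos(θ) + 12*θ**2*sin(θ) - 24*sin(θ)
The correct value should be: θ**3*cos(θ) + 12*θ**2*sin(θ) - 36*θ*cos(θ) - 24*sin(θ)

Explanation: A term was dropped: the term -36*θ*cos(θ) was incorrectly omitted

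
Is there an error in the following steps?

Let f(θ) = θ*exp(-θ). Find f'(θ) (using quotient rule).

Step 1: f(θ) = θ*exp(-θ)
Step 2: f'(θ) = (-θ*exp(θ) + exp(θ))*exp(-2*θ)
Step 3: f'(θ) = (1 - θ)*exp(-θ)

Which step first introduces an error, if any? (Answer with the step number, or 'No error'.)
No error

All steps in this derivation are correct.
The final answer f'(θ) = (1 - θ)*exp(-θ) is valid.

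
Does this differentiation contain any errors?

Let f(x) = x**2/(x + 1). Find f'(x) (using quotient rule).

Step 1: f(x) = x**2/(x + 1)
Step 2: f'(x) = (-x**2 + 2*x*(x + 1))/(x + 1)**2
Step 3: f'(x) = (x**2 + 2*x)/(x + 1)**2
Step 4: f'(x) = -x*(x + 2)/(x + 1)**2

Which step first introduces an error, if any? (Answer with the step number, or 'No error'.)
Step 4

Step 4 is incorrect due to a sign flip.
The step shows: -x*(x + 2)/(x + 1)**2
The correct value should be: x*(x + 2)/(x + 1)**2

Explanation: The sign of the whole expression was flipped: the term x*(x + 2)/(x + 1)**2 was incorrectly written as -x*(x + 2)/(x + 1)**2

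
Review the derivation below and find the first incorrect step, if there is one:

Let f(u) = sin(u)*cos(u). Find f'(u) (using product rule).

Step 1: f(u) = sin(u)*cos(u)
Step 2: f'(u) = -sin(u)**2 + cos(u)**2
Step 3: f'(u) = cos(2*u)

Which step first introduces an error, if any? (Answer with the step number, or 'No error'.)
No error

All steps in this derivation are correct.
The final answer f'(u) = cos(2*u) is valid.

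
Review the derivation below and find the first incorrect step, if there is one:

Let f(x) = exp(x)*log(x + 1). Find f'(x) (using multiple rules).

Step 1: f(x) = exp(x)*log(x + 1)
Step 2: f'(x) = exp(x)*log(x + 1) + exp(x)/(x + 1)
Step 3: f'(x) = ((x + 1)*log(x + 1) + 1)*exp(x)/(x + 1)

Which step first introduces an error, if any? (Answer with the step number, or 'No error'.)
No error

All steps in this derivation are correct.
The final answer f'(x) = ((x + 1)*log(x + 1) + 1)*exp(x)/(x + 1) is valid.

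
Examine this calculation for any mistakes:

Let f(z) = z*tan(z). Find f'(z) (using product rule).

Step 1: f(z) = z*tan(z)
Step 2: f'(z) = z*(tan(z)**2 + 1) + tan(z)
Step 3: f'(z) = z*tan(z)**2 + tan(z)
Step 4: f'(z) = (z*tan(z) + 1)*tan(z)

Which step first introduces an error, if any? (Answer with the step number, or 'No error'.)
Step 3

Step 3 is incorrect due to a dropped term.
The step shows: z*tan(z)**2 + tan(z)
The correct value should be: z*tan(z)**2 + z + tan(z)

Explanation: A term was dropped: the term z was incorrectly omitted
The later steps are derived from this incorrect expression, so the error originates in Step 3.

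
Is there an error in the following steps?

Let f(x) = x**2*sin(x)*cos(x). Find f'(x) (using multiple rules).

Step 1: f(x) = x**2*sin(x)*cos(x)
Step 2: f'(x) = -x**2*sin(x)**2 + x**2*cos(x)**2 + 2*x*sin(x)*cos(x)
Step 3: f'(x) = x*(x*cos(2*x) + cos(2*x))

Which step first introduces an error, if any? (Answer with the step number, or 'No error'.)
Step 3

Step 3 is incorrect due to a wrong trig function.
The step shows: x*(x*cos(2*x) + cos(2*x))
The correct value should be: x*(x*cos(2*x) + sin(2*x))

Explanation: sin(2*x) was incorrectly written as cos(2*x): the term x*(x*cos(2*x) + sin(2*x)) was incorrectly written as x*(x*cos(2*x) + cos(2*x))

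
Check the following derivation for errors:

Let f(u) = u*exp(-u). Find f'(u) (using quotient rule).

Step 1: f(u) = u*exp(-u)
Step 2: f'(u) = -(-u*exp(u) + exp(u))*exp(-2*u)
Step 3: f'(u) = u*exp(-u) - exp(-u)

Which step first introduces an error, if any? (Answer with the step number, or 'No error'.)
Step 2

Step 2 is incorrect due to a sign flip.
The step shows: -(-u*exp(u) + exp(u))*exp(-2*u)
The correct value should be: (-u*exp(u) + exp(u))*exp(-2*u)

Explanation: The sign of the whole expression was flipped: the term (-u*exp(u) + exp(u))*exp(-2*u) was incorrectly written as -(-u*exp(u) + exp(u))*exp(-2*u)
The later steps are derived from this incorrect expression, so the error originates in Step 2.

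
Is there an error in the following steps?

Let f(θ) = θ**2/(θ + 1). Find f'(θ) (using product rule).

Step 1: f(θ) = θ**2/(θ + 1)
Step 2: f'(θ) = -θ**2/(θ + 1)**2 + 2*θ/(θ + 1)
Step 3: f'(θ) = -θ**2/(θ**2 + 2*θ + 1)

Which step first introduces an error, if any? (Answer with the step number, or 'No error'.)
Step 3

Step 3 is incorrect due to a dropped term.
The step shows: -θ**2/(θ**2 + 2*θ + 1)
The correct value should be: -θ**2/(θ**2 + 2*θ + 1) + 2*θ/(θ + 1)

Explanation: A term was dropped: the term 2*θ/(θ + 1) was incorrectly omitted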